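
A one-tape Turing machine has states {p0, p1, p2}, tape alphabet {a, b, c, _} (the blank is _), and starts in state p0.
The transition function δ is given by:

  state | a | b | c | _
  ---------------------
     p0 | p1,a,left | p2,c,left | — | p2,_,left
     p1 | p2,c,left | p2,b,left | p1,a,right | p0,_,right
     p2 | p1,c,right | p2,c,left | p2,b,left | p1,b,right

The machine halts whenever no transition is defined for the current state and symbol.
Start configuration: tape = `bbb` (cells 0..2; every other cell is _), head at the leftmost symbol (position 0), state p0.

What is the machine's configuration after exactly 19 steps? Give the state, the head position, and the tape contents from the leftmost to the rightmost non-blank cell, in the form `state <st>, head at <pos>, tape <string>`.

state p1, head at -1, tape bcbbbb

state=p0 head=0 tape=___[b]bb   (p0,b)→(p2,c,left)
state=p2 head=-1 tape=__[_]cbb   (p2,_)→(p1,b,right)
state=p1 head=0 tape=__b[c]bb   (p1,c)→(p1,a,right)
state=p1 head=1 tape=__ba[b]b   (p1,b)→(p2,b,left)
state=p2 head=0 tape=__b[a]bb   (p2,a)→(p1,c,right)
state=p1 head=1 tape=__bc[b]b   (p1,b)→(p2,b,left)
state=p2 head=0 tape=__b[c]bb   (p2,c)→(p2,b,left)
state=p2 head=-1 tape=__[b]bbb   (p2,b)→(p2,c,left)
state=p2 head=-2 tape=_[_]cbbb   (p2,_)→(p1,b,right)
state=p1 head=-1 tape=_b[c]bbb   (p1,c)→(p1,a,right)
state=p1 head=0 tape=_ba[b]bb   (p1,b)→(p2,b,left)
state=p2 head=-1 tape=_b[a]bbb   (p2,a)→(p1,c,right)
state=p1 head=0 tape=_bc[b]bb   (p1,b)→(p2,b,left)
state=p2 head=-1 tape=_b[c]bbb   (p2,c)→(p2,b,left)
state=p2 head=-2 tape=_[b]bbbb   (p2,b)→(p2,c,left)
state=p2 head=-3 tape=[_]cbbbb   (p2,_)→(p1,b,right)
state=p1 head=-2 tape=b[c]bbbb   (p1,c)→(p1,a,right)
state=p1 head=-1 tape=ba[b]bbb   (p1,b)→(p2,b,left)
state=p2 head=-2 tape=b[a]bbbb   (p2,a)→(p1,c,right)
state=p1 head=-1 tape=bc[b]bbb
After 19 steps: state p1, head at -1, tape bcbbbb.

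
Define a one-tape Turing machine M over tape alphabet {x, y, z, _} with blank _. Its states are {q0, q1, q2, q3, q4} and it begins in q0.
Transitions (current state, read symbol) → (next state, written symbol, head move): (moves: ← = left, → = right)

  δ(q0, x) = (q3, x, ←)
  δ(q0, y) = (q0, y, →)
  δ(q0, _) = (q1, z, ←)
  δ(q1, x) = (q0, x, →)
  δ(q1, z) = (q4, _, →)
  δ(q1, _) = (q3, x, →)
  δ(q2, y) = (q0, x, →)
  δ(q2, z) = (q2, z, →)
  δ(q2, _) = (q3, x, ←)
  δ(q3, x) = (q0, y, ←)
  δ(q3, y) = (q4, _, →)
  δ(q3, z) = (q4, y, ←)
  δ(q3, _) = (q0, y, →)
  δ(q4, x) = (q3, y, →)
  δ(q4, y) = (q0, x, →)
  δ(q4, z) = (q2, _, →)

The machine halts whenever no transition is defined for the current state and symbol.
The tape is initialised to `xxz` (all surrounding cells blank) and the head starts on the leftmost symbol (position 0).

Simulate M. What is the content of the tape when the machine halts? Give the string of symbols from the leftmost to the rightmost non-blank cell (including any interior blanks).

yyz

state=q0 head=0 tape=_[x]xz   (q0,x)→(q3,x,←)
state=q3 head=-1 tape=[_]xxz   (q3,_)→(q0,y,→)
state=q0 head=0 tape=y[x]xz   (q0,x)→(q3,x,←)
state=q3 head=-1 tape=[y]xxz   (q3,y)→(q4,_,→)
state=q4 head=0 tape=_[x]xz   (q4,x)→(q3,y,→)
state=q3 head=1 tape=_y[x]z   (q3,x)→(q0,y,←)
state=q0 head=0 tape=_[y]yz   (q0,y)→(q0,y,→)
state=q0 head=1 tape=_y[y]z   (q0,y)→(q0,y,→)
state=q0 head=2 tape=_yy[z]
The non-blank tape span at halt is yyz.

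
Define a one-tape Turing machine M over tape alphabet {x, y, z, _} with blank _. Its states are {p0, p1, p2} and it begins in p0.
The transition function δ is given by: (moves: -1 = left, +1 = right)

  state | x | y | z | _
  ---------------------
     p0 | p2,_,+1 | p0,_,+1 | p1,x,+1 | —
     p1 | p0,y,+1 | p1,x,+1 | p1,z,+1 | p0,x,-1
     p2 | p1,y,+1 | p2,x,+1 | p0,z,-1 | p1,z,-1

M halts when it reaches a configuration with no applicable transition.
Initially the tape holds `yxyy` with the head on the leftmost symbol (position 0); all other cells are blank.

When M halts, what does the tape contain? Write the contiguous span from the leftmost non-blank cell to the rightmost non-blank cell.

xy__xz

p0 | [y]xyy____   read y → write _, move +1, go to p0
p0 | _[x]yy____   read x → write _, move +1, go to p2
p2 | __[y]y____   read y → write x, move +1, go to p2
p2 | __x[y]____   read y → write x, move +1, go to p2
p2 | __xx[_]___   read _ → write z, move -1, go to p1
p1 | __x[x]z___   read x → write y, move +1, go to p0
p0 | __xy[z]___   read z → write x, move +1, go to p1
p1 | __xyx[_]__   read _ → write x, move -1, go to p0
p0 | __xy[x]x__   read x → write _, move +1, go to p2
p2 | __xy_[x]__   read x → write y, move +1, go to p1
p1 | __xy_y[_]_   read _ → write x, move -1, go to p0
p0 | __xy_[y]x_   read y → write _, move +1, go to p0
p0 | __xy__[x]_   read x → write _, move +1, go to p2
p2 | __xy___[_]   read _ → write z, move -1, go to p1
p1 | __xy__[_]z   read _ → write x, move -1, go to p0
p0 | __xy_[_]xz
The non-blank tape span at halt is xy__xz.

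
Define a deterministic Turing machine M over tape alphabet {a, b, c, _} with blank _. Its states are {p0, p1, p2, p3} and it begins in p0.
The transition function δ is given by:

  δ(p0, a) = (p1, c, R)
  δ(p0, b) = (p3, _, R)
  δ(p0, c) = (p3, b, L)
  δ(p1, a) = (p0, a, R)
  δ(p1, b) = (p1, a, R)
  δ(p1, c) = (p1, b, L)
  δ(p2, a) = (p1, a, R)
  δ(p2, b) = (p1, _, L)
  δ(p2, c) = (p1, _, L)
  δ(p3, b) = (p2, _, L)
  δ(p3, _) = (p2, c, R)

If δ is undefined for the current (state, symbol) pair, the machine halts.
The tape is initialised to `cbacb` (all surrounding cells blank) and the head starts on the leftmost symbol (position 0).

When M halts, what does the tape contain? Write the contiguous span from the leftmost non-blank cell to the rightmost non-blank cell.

b_bacb

state=p0 head=0 tape=__[c]bacb   (p0,c)→(p3,b,L)
state=p3 head=-1 tape=_[_]bbacb   (p3,_)→(p2,c,R)
state=p2 head=0 tape=_c[b]bacb   (p2,b)→(p1,_,L)
state=p1 head=-1 tape=_[c]_bacb   (p1,c)→(p1,b,L)
state=p1 head=-2 tape=[_]b_bacb
The non-blank tape span at halt is b_bacb.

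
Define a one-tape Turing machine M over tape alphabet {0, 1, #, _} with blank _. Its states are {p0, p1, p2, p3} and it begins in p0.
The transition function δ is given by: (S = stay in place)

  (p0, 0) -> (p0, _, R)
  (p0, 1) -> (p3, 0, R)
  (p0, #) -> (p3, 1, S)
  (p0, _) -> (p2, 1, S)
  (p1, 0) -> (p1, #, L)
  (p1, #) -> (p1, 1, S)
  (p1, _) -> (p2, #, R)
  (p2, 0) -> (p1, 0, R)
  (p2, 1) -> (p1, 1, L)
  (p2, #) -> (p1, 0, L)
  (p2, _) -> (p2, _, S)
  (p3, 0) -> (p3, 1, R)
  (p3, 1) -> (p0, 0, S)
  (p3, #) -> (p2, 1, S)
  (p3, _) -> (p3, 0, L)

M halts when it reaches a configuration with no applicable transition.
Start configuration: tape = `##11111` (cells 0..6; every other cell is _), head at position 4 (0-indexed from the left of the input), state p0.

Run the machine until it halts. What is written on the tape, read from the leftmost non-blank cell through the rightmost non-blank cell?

##110_1_11

p0 | ##11[1]11___   read 1 → write 0, move R, go to p3
p3 | ##110[1]1___   read 1 → write 0, move S, go to p0
p0 | ##110[0]1___   read 0 → write _, move R, go to p0
p0 | ##110_[1]___   read 1 → write 0, move R, go to p3
p3 | ##110_0[_]__   read _ → write 0, move L, go to p3
p3 | ##110_[0]0__   read 0 → write 1, move R, go to p3
p3 | ##110_1[0]__   read 0 → write 1, move R, go to p3
p3 | ##110_11[_]_   read _ → write 0, move L, go to p3
p3 | ##110_1[1]0_   read 1 → write 0, move S, go to p0
p0 | ##110_1[0]0_   read 0 → write _, move R, go to p0
p0 | ##110_1_[0]_   read 0 → write _, move R, go to p0
p0 | ##110_1__[_]   read _ → write 1, move S, go to p2
p2 | ##110_1__[1]   read 1 → write 1, move L, go to p1
p1 | ##110_1_[_]1   read _ → write #, move R, go to p2
p2 | ##110_1_#[1]   read 1 → write 1, move L, go to p1
p1 | ##110_1_[#]1   read # → write 1, move S, go to p1
p1 | ##110_1_[1]1
The non-blank tape span at halt is ##110_1_11.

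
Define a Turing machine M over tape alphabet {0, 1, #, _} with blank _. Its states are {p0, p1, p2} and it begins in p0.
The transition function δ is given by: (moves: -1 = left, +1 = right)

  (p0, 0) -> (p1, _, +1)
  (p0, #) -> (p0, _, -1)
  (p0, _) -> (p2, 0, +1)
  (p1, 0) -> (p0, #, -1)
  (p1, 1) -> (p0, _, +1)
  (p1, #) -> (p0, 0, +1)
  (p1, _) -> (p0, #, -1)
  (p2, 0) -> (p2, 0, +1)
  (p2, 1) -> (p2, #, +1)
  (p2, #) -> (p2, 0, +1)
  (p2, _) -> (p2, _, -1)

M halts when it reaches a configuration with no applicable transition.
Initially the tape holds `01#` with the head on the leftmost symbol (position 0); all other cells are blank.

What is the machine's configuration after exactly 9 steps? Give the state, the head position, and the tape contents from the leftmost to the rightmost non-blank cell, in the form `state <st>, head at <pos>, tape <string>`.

state=p0 head=0 tape=[0]1#   (p0,0)→(p1,_,+1)
state=p1 head=1 tape=_[1]#   (p1,1)→(p0,_,+1)
state=p0 head=2 tape=__[#]   (p0,#)→(p0,_,-1)
state=p0 head=1 tape=_[_]_   (p0,_)→(p2,0,+1)
state=p2 head=2 tape=_0[_]   (p2,_)→(p2,_,-1)
state=p2 head=1 tape=_[0]_   (p2,0)→(p2,0,+1)
state=p2 head=2 tape=_0[_]   (p2,_)→(p2,_,-1)
state=p2 head=1 tape=_[0]_   (p2,0)→(p2,0,+1)
state=p2 head=2 tape=_0[_]   (p2,_)→(p2,_,-1)
state=p2 head=1 tape=_[0]_
After 9 steps: state p2, head at 1, tape 0.

state p2, head at 1, tape 0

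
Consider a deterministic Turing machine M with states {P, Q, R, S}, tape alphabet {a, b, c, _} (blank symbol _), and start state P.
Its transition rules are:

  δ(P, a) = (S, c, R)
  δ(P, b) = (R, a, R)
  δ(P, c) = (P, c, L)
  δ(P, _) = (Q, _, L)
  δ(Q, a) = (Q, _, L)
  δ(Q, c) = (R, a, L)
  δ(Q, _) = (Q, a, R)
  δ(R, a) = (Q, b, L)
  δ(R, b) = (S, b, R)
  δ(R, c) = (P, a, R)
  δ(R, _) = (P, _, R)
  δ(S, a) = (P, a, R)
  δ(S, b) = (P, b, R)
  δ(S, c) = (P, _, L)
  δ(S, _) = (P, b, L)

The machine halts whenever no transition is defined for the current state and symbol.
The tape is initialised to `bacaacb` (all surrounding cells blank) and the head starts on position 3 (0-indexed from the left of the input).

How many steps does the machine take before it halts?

P | __bac[a]acb   read a → write c, move R, go to S
S | __bacc[a]cb   read a → write a, move R, go to P
P | __bacca[c]b   read c → write c, move L, go to P
P | __bacc[a]cb   read a → write c, move R, go to S
S | __baccc[c]b   read c → write _, move L, go to P
P | __bacc[c]_b   read c → write c, move L, go to P
P | __bac[c]c_b   read c → write c, move L, go to P
P | __ba[c]cc_b   read c → write c, move L, go to P
P | __b[a]ccc_b   read a → write c, move R, go to S
S | __bc[c]cc_b   read c → write _, move L, go to P
P | __b[c]_cc_b   read c → write c, move L, go to P
P | __[b]c_cc_b   read b → write a, move R, go to R
R | __a[c]_cc_b   read c → write a, move R, go to P
P | __aa[_]cc_b   read _ → write _, move L, go to Q
Q | __a[a]_cc_b   read a → write _, move L, go to Q
Q | __[a]__cc_b   read a → write _, move L, go to Q
Q | _[_]___cc_b   read _ → write a, move R, go to Q
Q | _a[_]__cc_b   read _ → write a, move R, go to Q
Q | _aa[_]_cc_b   read _ → write a, move R, go to Q
Q | _aaa[_]cc_b   read _ → write a, move R, go to Q
Q | _aaaa[c]c_b   read c → write a, move L, go to R
R | _aaa[a]ac_b   read a → write b, move L, go to Q
Q | _aa[a]bac_b   read a → write _, move L, go to Q
Q | _a[a]_bac_b   read a → write _, move L, go to Q
Q | _[a]__bac_b   read a → write _, move L, go to Q
Q | [_]___bac_b   read _ → write a, move R, go to Q
Q | a[_]__bac_b   read _ → write a, move R, go to Q
Q | aa[_]_bac_b   read _ → write a, move R, go to Q
Q | aaa[_]bac_b   read _ → write a, move R, go to Q
Q | aaaa[b]ac_b
M halts after 29 transitions.

29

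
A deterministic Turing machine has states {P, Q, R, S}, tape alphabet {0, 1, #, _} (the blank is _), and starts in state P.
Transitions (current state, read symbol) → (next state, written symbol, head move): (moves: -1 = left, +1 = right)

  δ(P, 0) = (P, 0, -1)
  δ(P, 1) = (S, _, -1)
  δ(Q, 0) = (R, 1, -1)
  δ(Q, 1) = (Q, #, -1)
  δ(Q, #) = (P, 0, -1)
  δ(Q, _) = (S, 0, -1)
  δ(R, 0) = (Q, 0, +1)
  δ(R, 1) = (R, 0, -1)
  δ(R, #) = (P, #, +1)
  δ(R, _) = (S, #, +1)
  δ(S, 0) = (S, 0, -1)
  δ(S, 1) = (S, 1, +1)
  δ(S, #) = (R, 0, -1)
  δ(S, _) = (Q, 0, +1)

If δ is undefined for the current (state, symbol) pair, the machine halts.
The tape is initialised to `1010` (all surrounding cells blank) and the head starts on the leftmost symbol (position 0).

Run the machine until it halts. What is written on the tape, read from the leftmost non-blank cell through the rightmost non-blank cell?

#000010

state=P head=0 tape=___[1]010   (P,1)→(S,_,-1)
state=S head=-1 tape=__[_]_010   (S,_)→(Q,0,+1)
state=Q head=0 tape=__0[_]010   (Q,_)→(S,0,-1)
state=S head=-1 tape=__[0]0010   (S,0)→(S,0,-1)
state=S head=-2 tape=_[_]00010   (S,_)→(Q,0,+1)
state=Q head=-1 tape=_0[0]0010   (Q,0)→(R,1,-1)
state=R head=-2 tape=_[0]10010   (R,0)→(Q,0,+1)
state=Q head=-1 tape=_0[1]0010   (Q,1)→(Q,#,-1)
state=Q head=-2 tape=_[0]#0010   (Q,0)→(R,1,-1)
state=R head=-3 tape=[_]1#0010   (R,_)→(S,#,+1)
state=S head=-2 tape=#[1]#0010   (S,1)→(S,1,+1)
state=S head=-1 tape=#1[#]0010   (S,#)→(R,0,-1)
state=R head=-2 tape=#[1]00010   (R,1)→(R,0,-1)
state=R head=-3 tape=[#]000010   (R,#)→(P,#,+1)
state=P head=-2 tape=#[0]00010   (P,0)→(P,0,-1)
state=P head=-3 tape=[#]000010
The non-blank tape span at halt is #000010.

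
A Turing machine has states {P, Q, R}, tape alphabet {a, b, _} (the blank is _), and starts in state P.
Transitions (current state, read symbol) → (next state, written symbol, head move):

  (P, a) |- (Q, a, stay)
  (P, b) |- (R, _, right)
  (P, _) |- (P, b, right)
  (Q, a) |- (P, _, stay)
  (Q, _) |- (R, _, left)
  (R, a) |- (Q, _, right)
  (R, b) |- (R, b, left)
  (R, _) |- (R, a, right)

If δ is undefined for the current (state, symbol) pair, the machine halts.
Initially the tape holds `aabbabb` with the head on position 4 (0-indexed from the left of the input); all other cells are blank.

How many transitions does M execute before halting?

8

P | aabb[a]bb   read a → write a, move stay, go to Q
Q | aabb[a]bb   read a → write _, move stay, go to P
P | aabb[_]bb   read _ → write b, move right, go to P
P | aabbb[b]b   read b → write _, move right, go to R
R | aabbb_[b]   read b → write b, move left, go to R
R | aabbb[_]b   read _ → write a, move right, go to R
R | aabbba[b]   read b → write b, move left, go to R
R | aabbb[a]b   read a → write _, move right, go to Q
Q | aabbb_[b]
M halts after 8 transitions.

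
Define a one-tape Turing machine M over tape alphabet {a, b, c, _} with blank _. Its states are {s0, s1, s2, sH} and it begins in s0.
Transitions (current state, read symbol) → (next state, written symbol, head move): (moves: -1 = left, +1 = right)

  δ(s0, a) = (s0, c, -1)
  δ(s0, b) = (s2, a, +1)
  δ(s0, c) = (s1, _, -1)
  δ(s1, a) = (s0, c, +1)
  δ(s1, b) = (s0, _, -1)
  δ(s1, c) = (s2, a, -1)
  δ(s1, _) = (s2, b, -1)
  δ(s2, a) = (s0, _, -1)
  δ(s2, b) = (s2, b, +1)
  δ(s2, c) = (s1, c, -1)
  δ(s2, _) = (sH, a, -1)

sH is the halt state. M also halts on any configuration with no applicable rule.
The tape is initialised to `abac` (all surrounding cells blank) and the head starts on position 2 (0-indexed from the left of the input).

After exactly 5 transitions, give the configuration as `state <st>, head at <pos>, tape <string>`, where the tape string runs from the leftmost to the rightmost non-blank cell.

state s1, head at 1, tape ac_c

s0 | ab[a]c   read a → write c, move -1, go to s0
s0 | a[b]cc   read b → write a, move +1, go to s2
s2 | aa[c]c   read c → write c, move -1, go to s1
s1 | a[a]cc   read a → write c, move +1, go to s0
s0 | ac[c]c   read c → write _, move -1, go to s1
s1 | a[c]_c
After 5 steps: state s1, head at 1, tape ac_c.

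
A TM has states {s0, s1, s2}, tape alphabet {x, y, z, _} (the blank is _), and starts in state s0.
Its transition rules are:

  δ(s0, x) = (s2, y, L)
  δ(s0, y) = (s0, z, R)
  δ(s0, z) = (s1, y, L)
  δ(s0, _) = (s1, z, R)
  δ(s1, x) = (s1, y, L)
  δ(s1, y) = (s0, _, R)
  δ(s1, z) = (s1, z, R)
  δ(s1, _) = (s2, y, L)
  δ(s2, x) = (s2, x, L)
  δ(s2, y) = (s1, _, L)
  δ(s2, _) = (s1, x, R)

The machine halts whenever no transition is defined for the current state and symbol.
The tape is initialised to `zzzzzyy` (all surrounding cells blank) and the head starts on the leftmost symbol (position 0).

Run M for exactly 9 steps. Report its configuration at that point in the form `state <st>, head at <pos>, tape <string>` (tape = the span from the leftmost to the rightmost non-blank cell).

state s1, head at 1, tape x_z_yzzyy

s0 | __[z]zzzzyy   read z → write y, move L, go to s1
s1 | _[_]yzzzzyy   read _ → write y, move L, go to s2
s2 | [_]yyzzzzyy   read _ → write x, move R, go to s1
s1 | x[y]yzzzzyy   read y → write _, move R, go to s0
s0 | x_[y]zzzzyy   read y → write z, move R, go to s0
s0 | x_z[z]zzzyy   read z → write y, move L, go to s1
s1 | x_[z]yzzzyy   read z → write z, move R, go to s1
s1 | x_z[y]zzzyy   read y → write _, move R, go to s0
s0 | x_z_[z]zzyy   read z → write y, move L, go to s1
s1 | x_z[_]yzzyy
After 9 steps: state s1, head at 1, tape x_z_yzzyy.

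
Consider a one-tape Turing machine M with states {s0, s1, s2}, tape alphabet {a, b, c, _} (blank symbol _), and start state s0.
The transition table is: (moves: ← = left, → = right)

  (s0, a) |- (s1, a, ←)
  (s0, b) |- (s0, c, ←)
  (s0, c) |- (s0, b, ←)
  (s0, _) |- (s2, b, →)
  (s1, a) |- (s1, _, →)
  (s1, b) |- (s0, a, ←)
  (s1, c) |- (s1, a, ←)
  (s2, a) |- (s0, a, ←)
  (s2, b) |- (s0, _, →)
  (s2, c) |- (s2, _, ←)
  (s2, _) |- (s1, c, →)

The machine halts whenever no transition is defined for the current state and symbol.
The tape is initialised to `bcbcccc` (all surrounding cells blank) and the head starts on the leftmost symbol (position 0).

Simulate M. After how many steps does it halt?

s0 | _[b]cbcccc___   read b → write c, move ←, go to s0
s0 | [_]ccbcccc___   read _ → write b, move →, go to s2
s2 | b[c]cbcccc___   read c → write _, move ←, go to s2
s2 | [b]_cbcccc___   read b → write _, move →, go to s0
s0 | _[_]cbcccc___   read _ → write b, move →, go to s2
s2 | _b[c]bcccc___   read c → write _, move ←, go to s2
s2 | _[b]_bcccc___   read b → write _, move →, go to s0
s0 | __[_]bcccc___   read _ → write b, move →, go to s2
s2 | __b[b]cccc___   read b → write _, move →, go to s0
s0 | __b_[c]ccc___   read c → write b, move ←, go to s0
s0 | __b[_]bccc___   read _ → write b, move →, go to s2
s2 | __bb[b]ccc___   read b → write _, move →, go to s0
s0 | __bb_[c]cc___   read c → write b, move ←, go to s0
s0 | __bb[_]bcc___   read _ → write b, move →, go to s2
s2 | __bbb[b]cc___   read b → write _, move →, go to s0
s0 | __bbb_[c]c___   read c → write b, move ←, go to s0
s0 | __bbb[_]bc___   read _ → write b, move →, go to s2
s2 | __bbbb[b]c___   read b → write _, move →, go to s0
s0 | __bbbb_[c]___   read c → write b, move ←, go to s0
s0 | __bbbb[_]b___   read _ → write b, move →, go to s2
s2 | __bbbbb[b]___   read b → write _, move →, go to s0
s0 | __bbbbb_[_]__   read _ → write b, move →, go to s2
s2 | __bbbbb_b[_]_   read _ → write c, move →, go to s1
s1 | __bbbbb_bc[_]
M halts after 23 transitions.

23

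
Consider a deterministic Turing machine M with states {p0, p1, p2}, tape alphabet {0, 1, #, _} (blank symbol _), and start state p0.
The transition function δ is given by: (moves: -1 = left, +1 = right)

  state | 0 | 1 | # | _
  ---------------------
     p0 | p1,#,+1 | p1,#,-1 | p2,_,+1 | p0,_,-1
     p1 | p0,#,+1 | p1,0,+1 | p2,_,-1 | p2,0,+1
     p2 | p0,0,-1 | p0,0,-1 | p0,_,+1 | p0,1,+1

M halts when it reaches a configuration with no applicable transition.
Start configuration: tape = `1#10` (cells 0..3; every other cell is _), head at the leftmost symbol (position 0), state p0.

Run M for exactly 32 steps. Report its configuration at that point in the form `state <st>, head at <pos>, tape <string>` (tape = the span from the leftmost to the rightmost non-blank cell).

state p2, head at 6, tape #01###0#

state=p0 head=0 tape=_[1]#10____   (p0,1)→(p1,#,-1)
state=p1 head=-1 tape=[_]##10____   (p1,_)→(p2,0,+1)
state=p2 head=0 tape=0[#]#10____   (p2,#)→(p0,_,+1)
state=p0 head=1 tape=0_[#]10____   (p0,#)→(p2,_,+1)
state=p2 head=2 tape=0__[1]0____   (p2,1)→(p0,0,-1)
state=p0 head=1 tape=0_[_]00____   (p0,_)→(p0,_,-1)
state=p0 head=0 tape=0[_]_00____   (p0,_)→(p0,_,-1)
state=p0 head=-1 tape=[0]__00____   (p0,0)→(p1,#,+1)
state=p1 head=0 tape=#[_]_00____   (p1,_)→(p2,0,+1)
state=p2 head=1 tape=#0[_]00____   (p2,_)→(p0,1,+1)
state=p0 head=2 tape=#01[0]0____   (p0,0)→(p1,#,+1)
state=p1 head=3 tape=#01#[0]____   (p1,0)→(p0,#,+1)
state=p0 head=4 tape=#01##[_]___   (p0,_)→(p0,_,-1)
state=p0 head=3 tape=#01#[#]____   (p0,#)→(p2,_,+1)
state=p2 head=4 tape=#01#_[_]___   (p2,_)→(p0,1,+1)
state=p0 head=5 tape=#01#_1[_]__   (p0,_)→(p0,_,-1)
state=p0 head=4 tape=#01#_[1]___   (p0,1)→(p1,#,-1)
state=p1 head=3 tape=#01#[_]#___   (p1,_)→(p2,0,+1)
state=p2 head=4 tape=#01#0[#]___   (p2,#)→(p0,_,+1)
state=p0 head=5 tape=#01#0_[_]__   (p0,_)→(p0,_,-1)
state=p0 head=4 tape=#01#0[_]___   (p0,_)→(p0,_,-1)
state=p0 head=3 tape=#01#[0]____   (p0,0)→(p1,#,+1)
state=p1 head=4 tape=#01##[_]___   (p1,_)→(p2,0,+1)
state=p2 head=5 tape=#01##0[_]__   (p2,_)→(p0,1,+1)
state=p0 head=6 tape=#01##01[_]_   (p0,_)→(p0,_,-1)
state=p0 head=5 tape=#01##0[1]__   (p0,1)→(p1,#,-1)
state=p1 head=4 tape=#01##[0]#__   (p1,0)→(p0,#,+1)
state=p0 head=5 tape=#01###[#]__   (p0,#)→(p2,_,+1)
state=p2 head=6 tape=#01###_[_]_   (p2,_)→(p0,1,+1)
state=p0 head=7 tape=#01###_1[_]   (p0,_)→(p0,_,-1)
state=p0 head=6 tape=#01###_[1]_   (p0,1)→(p1,#,-1)
state=p1 head=5 tape=#01###[_]#_   (p1,_)→(p2,0,+1)
state=p2 head=6 tape=#01###0[#]_
After 32 steps: state p2, head at 6, tape #01###0#.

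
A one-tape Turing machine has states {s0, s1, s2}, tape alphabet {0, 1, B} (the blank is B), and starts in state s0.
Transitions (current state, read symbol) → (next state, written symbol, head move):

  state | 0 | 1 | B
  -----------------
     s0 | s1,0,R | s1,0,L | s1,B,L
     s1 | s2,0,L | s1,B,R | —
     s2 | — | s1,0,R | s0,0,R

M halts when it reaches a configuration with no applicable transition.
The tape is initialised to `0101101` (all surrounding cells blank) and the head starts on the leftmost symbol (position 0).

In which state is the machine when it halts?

s1

state=s0 head=0 tape=[0]101101B   (s0,0)→(s1,0,R)
state=s1 head=1 tape=0[1]01101B   (s1,1)→(s1,B,R)
state=s1 head=2 tape=0B[0]1101B   (s1,0)→(s2,0,L)
state=s2 head=1 tape=0[B]01101B   (s2,B)→(s0,0,R)
state=s0 head=2 tape=00[0]1101B   (s0,0)→(s1,0,R)
state=s1 head=3 tape=000[1]101B   (s1,1)→(s1,B,R)
state=s1 head=4 tape=000B[1]01B   (s1,1)→(s1,B,R)
state=s1 head=5 tape=000BB[0]1B   (s1,0)→(s2,0,L)
state=s2 head=4 tape=000B[B]01B   (s2,B)→(s0,0,R)
state=s0 head=5 tape=000B0[0]1B   (s0,0)→(s1,0,R)
state=s1 head=6 tape=000B00[1]B   (s1,1)→(s1,B,R)
state=s1 head=7 tape=000B00B[B]
No transition is defined for (s1, B); M halts in state s1.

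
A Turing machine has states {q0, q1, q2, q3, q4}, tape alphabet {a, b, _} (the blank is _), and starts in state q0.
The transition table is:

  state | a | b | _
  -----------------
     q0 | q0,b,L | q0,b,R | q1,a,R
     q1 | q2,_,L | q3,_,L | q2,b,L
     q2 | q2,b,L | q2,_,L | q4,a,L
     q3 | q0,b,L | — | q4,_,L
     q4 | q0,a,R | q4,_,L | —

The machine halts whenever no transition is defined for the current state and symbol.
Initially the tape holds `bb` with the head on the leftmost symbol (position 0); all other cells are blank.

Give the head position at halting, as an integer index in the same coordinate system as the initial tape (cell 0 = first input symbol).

-2

q0 | __[b]b__   read b → write b, move R, go to q0
q0 | __b[b]__   read b → write b, move R, go to q0
q0 | __bb[_]_   read _ → write a, move R, go to q1
q1 | __bba[_]   read _ → write b, move L, go to q2
q2 | __bb[a]b   read a → write b, move L, go to q2
q2 | __b[b]bb   read b → write _, move L, go to q2
q2 | __[b]_bb   read b → write _, move L, go to q2
q2 | _[_]__bb   read _ → write a, move L, go to q4
q4 | [_]a__bb
At halt the head is at cell -2.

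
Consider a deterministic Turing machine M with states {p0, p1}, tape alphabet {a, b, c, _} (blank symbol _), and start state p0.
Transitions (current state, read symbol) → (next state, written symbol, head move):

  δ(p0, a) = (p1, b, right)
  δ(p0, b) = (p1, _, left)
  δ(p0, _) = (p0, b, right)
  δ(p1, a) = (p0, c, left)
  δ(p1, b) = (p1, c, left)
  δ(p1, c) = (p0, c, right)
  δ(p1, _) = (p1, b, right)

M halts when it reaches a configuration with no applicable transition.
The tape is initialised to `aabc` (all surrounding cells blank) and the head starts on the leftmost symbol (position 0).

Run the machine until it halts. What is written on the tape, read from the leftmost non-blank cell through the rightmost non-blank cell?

state=p0 head=0 tape=_[a]abc   (p0,a)→(p1,b,right)
state=p1 head=1 tape=_b[a]bc   (p1,a)→(p0,c,left)
state=p0 head=0 tape=_[b]cbc   (p0,b)→(p1,_,left)
state=p1 head=-1 tape=[_]_cbc   (p1,_)→(p1,b,right)
state=p1 head=0 tape=b[_]cbc   (p1,_)→(p1,b,right)
state=p1 head=1 tape=bb[c]bc   (p1,c)→(p0,c,right)
state=p0 head=2 tape=bbc[b]c   (p0,b)→(p1,_,left)
state=p1 head=1 tape=bb[c]_c   (p1,c)→(p0,c,right)
state=p0 head=2 tape=bbc[_]c   (p0,_)→(p0,b,right)
state=p0 head=3 tape=bbcb[c]
The non-blank tape span at halt is bbcbc.

bbcbc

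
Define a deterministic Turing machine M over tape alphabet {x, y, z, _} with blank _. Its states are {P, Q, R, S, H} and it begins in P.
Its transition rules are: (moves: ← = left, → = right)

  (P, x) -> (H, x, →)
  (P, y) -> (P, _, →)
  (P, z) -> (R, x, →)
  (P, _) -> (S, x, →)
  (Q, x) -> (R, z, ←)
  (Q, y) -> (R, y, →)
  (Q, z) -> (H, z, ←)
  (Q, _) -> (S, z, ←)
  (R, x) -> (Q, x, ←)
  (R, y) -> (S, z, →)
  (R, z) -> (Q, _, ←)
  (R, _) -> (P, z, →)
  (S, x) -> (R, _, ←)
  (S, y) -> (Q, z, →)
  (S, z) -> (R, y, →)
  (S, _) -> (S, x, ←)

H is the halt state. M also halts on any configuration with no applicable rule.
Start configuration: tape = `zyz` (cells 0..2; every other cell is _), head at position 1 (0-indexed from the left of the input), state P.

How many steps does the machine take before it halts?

15

state=P head=1 tape=z[y]z___   (P,y)→(P,_,→)
state=P head=2 tape=z_[z]___   (P,z)→(R,x,→)
state=R head=3 tape=z_x[_]__   (R,_)→(P,z,→)
state=P head=4 tape=z_xz[_]_   (P,_)→(S,x,→)
state=S head=5 tape=z_xzx[_]   (S,_)→(S,x,←)
state=S head=4 tape=z_xz[x]x   (S,x)→(R,_,←)
state=R head=3 tape=z_x[z]_x   (R,z)→(Q,_,←)
state=Q head=2 tape=z_[x]__x   (Q,x)→(R,z,←)
state=R head=1 tape=z[_]z__x   (R,_)→(P,z,→)
state=P head=2 tape=zz[z]__x   (P,z)→(R,x,→)
state=R head=3 tape=zzx[_]_x   (R,_)→(P,z,→)
state=P head=4 tape=zzxz[_]x   (P,_)→(S,x,→)
state=S head=5 tape=zzxzx[x]   (S,x)→(R,_,←)
state=R head=4 tape=zzxz[x]_   (R,x)→(Q,x,←)
state=Q head=3 tape=zzx[z]x_   (Q,z)→(H,z,←)
state=H head=2 tape=zz[x]zx_
M halts after 15 transitions.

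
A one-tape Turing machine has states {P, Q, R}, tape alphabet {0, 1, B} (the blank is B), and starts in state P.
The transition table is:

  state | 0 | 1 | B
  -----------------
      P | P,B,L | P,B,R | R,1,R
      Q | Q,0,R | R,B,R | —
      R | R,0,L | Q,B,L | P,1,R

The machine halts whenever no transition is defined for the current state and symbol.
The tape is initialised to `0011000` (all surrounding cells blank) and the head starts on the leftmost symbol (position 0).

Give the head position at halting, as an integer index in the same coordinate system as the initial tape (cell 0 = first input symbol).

4

state=P head=0 tape=B[0]011000   (P,0)→(P,B,L)
state=P head=-1 tape=[B]B011000   (P,B)→(R,1,R)
state=R head=0 tape=1[B]011000   (R,B)→(P,1,R)
state=P head=1 tape=11[0]11000   (P,0)→(P,B,L)
state=P head=0 tape=1[1]B11000   (P,1)→(P,B,R)
state=P head=1 tape=1B[B]11000   (P,B)→(R,1,R)
state=R head=2 tape=1B1[1]1000   (R,1)→(Q,B,L)
state=Q head=1 tape=1B[1]B1000   (Q,1)→(R,B,R)
state=R head=2 tape=1BB[B]1000   (R,B)→(P,1,R)
state=P head=3 tape=1BB1[1]000   (P,1)→(P,B,R)
state=P head=4 tape=1BB1B[0]00   (P,0)→(P,B,L)
state=P head=3 tape=1BB1[B]B00   (P,B)→(R,1,R)
state=R head=4 tape=1BB11[B]00   (R,B)→(P,1,R)
state=P head=5 tape=1BB111[0]0   (P,0)→(P,B,L)
state=P head=4 tape=1BB11[1]B0   (P,1)→(P,B,R)
state=P head=5 tape=1BB11B[B]0   (P,B)→(R,1,R)
state=R head=6 tape=1BB11B1[0]   (R,0)→(R,0,L)
state=R head=5 tape=1BB11B[1]0   (R,1)→(Q,B,L)
state=Q head=4 tape=1BB11[B]B0
At halt the head is at cell 4.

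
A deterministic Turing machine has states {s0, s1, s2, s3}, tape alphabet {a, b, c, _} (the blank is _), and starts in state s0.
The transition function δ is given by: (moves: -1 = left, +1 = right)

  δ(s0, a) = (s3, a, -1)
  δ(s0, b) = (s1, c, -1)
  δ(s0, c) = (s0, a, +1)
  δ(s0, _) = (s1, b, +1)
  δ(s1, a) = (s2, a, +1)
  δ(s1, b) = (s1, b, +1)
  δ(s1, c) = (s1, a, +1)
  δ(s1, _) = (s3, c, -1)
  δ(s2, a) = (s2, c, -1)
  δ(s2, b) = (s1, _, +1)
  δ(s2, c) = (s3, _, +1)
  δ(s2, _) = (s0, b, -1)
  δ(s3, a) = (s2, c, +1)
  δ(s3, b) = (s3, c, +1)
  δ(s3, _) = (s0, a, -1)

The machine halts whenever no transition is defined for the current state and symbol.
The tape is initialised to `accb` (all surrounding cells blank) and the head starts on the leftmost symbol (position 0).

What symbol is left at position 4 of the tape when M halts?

s0 | __[a]ccb_   read a → write a, move -1, go to s3
s3 | _[_]accb_   read _ → write a, move -1, go to s0
s0 | [_]aaccb_   read _ → write b, move +1, go to s1
s1 | b[a]accb_   read a → write a, move +1, go to s2
s2 | ba[a]ccb_   read a → write c, move -1, go to s2
s2 | b[a]cccb_   read a → write c, move -1, go to s2
s2 | [b]ccccb_   read b → write _, move +1, go to s1
s1 | _[c]cccb_   read c → write a, move +1, go to s1
s1 | _a[c]ccb_   read c → write a, move +1, go to s1
s1 | _aa[c]cb_   read c → write a, move +1, go to s1
s1 | _aaa[c]b_   read c → write a, move +1, go to s1
s1 | _aaaa[b]_   read b → write b, move +1, go to s1
s1 | _aaaab[_]   read _ → write c, move -1, go to s3
s3 | _aaaa[b]c   read b → write c, move +1, go to s3
s3 | _aaaac[c]
Cell 4 holds c when M halts.

c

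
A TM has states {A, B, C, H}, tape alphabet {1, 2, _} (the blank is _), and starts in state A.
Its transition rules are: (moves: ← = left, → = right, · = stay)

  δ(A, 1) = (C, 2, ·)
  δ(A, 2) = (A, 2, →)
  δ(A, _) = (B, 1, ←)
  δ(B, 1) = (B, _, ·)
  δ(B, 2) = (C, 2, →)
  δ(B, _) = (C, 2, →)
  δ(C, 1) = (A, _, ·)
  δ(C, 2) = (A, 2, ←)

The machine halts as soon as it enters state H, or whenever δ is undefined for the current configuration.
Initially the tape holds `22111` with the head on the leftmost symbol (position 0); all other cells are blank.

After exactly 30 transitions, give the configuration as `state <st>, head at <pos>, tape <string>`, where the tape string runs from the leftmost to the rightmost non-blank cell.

A | [2]2111_   read 2 → write 2, move →, go to A
A | 2[2]111_   read 2 → write 2, move →, go to A
A | 22[1]11_   read 1 → write 2, move ·, go to C
C | 22[2]11_   read 2 → write 2, move ←, go to A
A | 2[2]211_   read 2 → write 2, move →, go to A
A | 22[2]11_   read 2 → write 2, move →, go to A
A | 222[1]1_   read 1 → write 2, move ·, go to C
C | 222[2]1_   read 2 → write 2, move ←, go to A
A | 22[2]21_   read 2 → write 2, move →, go to A
A | 222[2]1_   read 2 → write 2, move →, go to A
A | 2222[1]_   read 1 → write 2, move ·, go to C
C | 2222[2]_   read 2 → write 2, move ←, go to A
A | 222[2]2_   read 2 → write 2, move →, go to A
A | 2222[2]_   read 2 → write 2, move →, go to A
A | 22222[_]   read _ → write 1, move ←, go to B
B | 2222[2]1   read 2 → write 2, move →, go to C
C | 22222[1]   read 1 → write _, move ·, go to A
A | 22222[_]   read _ → write 1, move ←, go to B
B | 2222[2]1   read 2 → write 2, move →, go to C
C | 22222[1]   read 1 → write _, move ·, go to A
A | 22222[_]   read _ → write 1, move ←, go to B
B | 2222[2]1   read 2 → write 2, move →, go to C
C | 22222[1]   read 1 → write _, move ·, go to A
A | 22222[_]   read _ → write 1, move ←, go to B
B | 2222[2]1   read 2 → write 2, move →, go to C
C | 22222[1]   read 1 → write _, move ·, go to A
A | 22222[_]   read _ → write 1, move ←, go to B
B | 2222[2]1   read 2 → write 2, move →, go to C
C | 22222[1]   read 1 → write _, move ·, go to A
A | 22222[_]   read _ → write 1, move ←, go to B
B | 2222[2]1
After 30 steps: state B, head at 4, tape 222221.

state B, head at 4, tape 222221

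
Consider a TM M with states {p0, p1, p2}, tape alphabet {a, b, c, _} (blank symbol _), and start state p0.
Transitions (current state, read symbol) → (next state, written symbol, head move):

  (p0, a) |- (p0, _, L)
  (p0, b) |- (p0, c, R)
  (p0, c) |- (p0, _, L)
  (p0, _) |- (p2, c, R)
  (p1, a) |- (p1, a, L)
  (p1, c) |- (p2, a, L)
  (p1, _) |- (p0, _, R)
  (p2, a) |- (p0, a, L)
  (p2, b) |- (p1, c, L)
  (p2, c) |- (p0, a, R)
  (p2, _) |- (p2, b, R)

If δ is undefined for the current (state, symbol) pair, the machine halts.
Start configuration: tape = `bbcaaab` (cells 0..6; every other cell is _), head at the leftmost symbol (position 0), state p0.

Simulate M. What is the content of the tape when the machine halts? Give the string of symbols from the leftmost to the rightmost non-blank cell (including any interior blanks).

p0 | _[b]bcaaab   read b → write c, move R, go to p0
p0 | _c[b]caaab   read b → write c, move R, go to p0
p0 | _cc[c]aaab   read c → write _, move L, go to p0
p0 | _c[c]_aaab   read c → write _, move L, go to p0
p0 | _[c]__aaab   read c → write _, move L, go to p0
p0 | [_]___aaab   read _ → write c, move R, go to p2
p2 | c[_]__aaab   read _ → write b, move R, go to p2
p2 | cb[_]_aaab   read _ → write b, move R, go to p2
p2 | cbb[_]aaab   read _ → write b, move R, go to p2
p2 | cbbb[a]aab   read a → write a, move L, go to p0
p0 | cbb[b]aaab   read b → write c, move R, go to p0
p0 | cbbc[a]aab   read a → write _, move L, go to p0
p0 | cbb[c]_aab   read c → write _, move L, go to p0
p0 | cb[b]__aab   read b → write c, move R, go to p0
p0 | cbc[_]_aab   read _ → write c, move R, go to p2
p2 | cbcc[_]aab   read _ → write b, move R, go to p2
p2 | cbccb[a]ab   read a → write a, move L, go to p0
p0 | cbcc[b]aab   read b → write c, move R, go to p0
p0 | cbccc[a]ab   read a → write _, move L, go to p0
p0 | cbcc[c]_ab   read c → write _, move L, go to p0
p0 | cbc[c]__ab   read c → write _, move L, go to p0
p0 | cb[c]___ab   read c → write _, move L, go to p0
p0 | c[b]____ab   read b → write c, move R, go to p0
p0 | cc[_]___ab   read _ → write c, move R, go to p2
p2 | ccc[_]__ab   read _ → write b, move R, go to p2
p2 | cccb[_]_ab   read _ → write b, move R, go to p2
p2 | cccbb[_]ab   read _ → write b, move R, go to p2
p2 | cccbbb[a]b   read a → write a, move L, go to p0
p0 | cccbb[b]ab   read b → write c, move R, go to p0
p0 | cccbbc[a]b   read a → write _, move L, go to p0
p0 | cccbb[c]_b   read c → write _, move L, go to p0
p0 | cccb[b]__b   read b → write c, move R, go to p0
p0 | cccbc[_]_b   read _ → write c, move R, go to p2
p2 | cccbcc[_]b   read _ → write b, move R, go to p2
p2 | cccbccb[b]   read b → write c, move L, go to p1
p1 | cccbcc[b]c
The non-blank tape span at halt is cccbccbc.

cccbccbc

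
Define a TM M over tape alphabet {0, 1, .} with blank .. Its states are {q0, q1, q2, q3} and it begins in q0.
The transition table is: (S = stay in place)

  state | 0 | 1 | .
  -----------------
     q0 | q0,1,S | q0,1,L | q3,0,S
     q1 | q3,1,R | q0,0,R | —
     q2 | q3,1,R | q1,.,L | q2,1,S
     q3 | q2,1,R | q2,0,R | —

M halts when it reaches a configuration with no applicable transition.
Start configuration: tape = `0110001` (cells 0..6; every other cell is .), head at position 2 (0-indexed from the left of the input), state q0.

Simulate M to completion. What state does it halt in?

q3

state=q0 head=2 tape=.01[1]0001.   (q0,1)→(q0,1,L)
state=q0 head=1 tape=.0[1]10001.   (q0,1)→(q0,1,L)
state=q0 head=0 tape=.[0]110001.   (q0,0)→(q0,1,S)
state=q0 head=0 tape=.[1]110001.   (q0,1)→(q0,1,L)
state=q0 head=-1 tape=[.]1110001.   (q0,.)→(q3,0,S)
state=q3 head=-1 tape=[0]1110001.   (q3,0)→(q2,1,R)
state=q2 head=0 tape=1[1]110001.   (q2,1)→(q1,.,L)
state=q1 head=-1 tape=[1].110001.   (q1,1)→(q0,0,R)
state=q0 head=0 tape=0[.]110001.   (q0,.)→(q3,0,S)
state=q3 head=0 tape=0[0]110001.   (q3,0)→(q2,1,R)
state=q2 head=1 tape=01[1]10001.   (q2,1)→(q1,.,L)
state=q1 head=0 tape=0[1].10001.   (q1,1)→(q0,0,R)
state=q0 head=1 tape=00[.]10001.   (q0,.)→(q3,0,S)
state=q3 head=1 tape=00[0]10001.   (q3,0)→(q2,1,R)
state=q2 head=2 tape=001[1]0001.   (q2,1)→(q1,.,L)
state=q1 head=1 tape=00[1].0001.   (q1,1)→(q0,0,R)
state=q0 head=2 tape=000[.]0001.   (q0,.)→(q3,0,S)
state=q3 head=2 tape=000[0]0001.   (q3,0)→(q2,1,R)
state=q2 head=3 tape=0001[0]001.   (q2,0)→(q3,1,R)
state=q3 head=4 tape=00011[0]01.   (q3,0)→(q2,1,R)
state=q2 head=5 tape=000111[0]1.   (q2,0)→(q3,1,R)
state=q3 head=6 tape=0001111[1].   (q3,1)→(q2,0,R)
state=q2 head=7 tape=00011110[.]   (q2,.)→(q2,1,S)
state=q2 head=7 tape=00011110[1]   (q2,1)→(q1,.,L)
state=q1 head=6 tape=0001111[0].   (q1,0)→(q3,1,R)
state=q3 head=7 tape=00011111[.]
No transition is defined for (q3, .); M halts in state q3.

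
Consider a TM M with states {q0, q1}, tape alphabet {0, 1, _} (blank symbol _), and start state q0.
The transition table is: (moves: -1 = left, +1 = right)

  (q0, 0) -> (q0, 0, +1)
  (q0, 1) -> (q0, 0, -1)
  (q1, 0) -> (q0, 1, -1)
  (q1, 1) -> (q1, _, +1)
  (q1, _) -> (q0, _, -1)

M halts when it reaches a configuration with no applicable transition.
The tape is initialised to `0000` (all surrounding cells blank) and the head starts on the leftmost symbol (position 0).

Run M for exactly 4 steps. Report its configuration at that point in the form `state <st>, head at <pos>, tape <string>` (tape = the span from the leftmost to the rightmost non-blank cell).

state q0, head at 4, tape 0000

state=q0 head=0 tape=[0]000_   (q0,0)→(q0,0,+1)
state=q0 head=1 tape=0[0]00_   (q0,0)→(q0,0,+1)
state=q0 head=2 tape=00[0]0_   (q0,0)→(q0,0,+1)
state=q0 head=3 tape=000[0]_   (q0,0)→(q0,0,+1)
state=q0 head=4 tape=0000[_]
After 4 steps: state q0, head at 4, tape 0000.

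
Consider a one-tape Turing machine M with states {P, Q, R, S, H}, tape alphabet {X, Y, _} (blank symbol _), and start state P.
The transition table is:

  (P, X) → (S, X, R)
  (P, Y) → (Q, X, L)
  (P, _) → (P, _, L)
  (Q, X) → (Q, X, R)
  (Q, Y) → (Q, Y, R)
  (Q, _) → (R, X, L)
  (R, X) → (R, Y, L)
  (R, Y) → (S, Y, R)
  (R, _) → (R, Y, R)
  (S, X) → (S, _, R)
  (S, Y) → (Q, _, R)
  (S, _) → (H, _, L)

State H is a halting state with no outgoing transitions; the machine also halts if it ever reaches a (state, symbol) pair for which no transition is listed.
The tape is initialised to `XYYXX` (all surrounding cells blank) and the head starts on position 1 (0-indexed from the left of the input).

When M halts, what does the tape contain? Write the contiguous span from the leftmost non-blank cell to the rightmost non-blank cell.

XXY_YYY

state=P head=1 tape=X[Y]YXX____   (P,Y)→(Q,X,L)
state=Q head=0 tape=[X]XYXX____   (Q,X)→(Q,X,R)
state=Q head=1 tape=X[X]YXX____   (Q,X)→(Q,X,R)
state=Q head=2 tape=XX[Y]XX____   (Q,Y)→(Q,Y,R)
state=Q head=3 tape=XXY[X]X____   (Q,X)→(Q,X,R)
state=Q head=4 tape=XXYX[X]____   (Q,X)→(Q,X,R)
state=Q head=5 tape=XXYXX[_]___   (Q,_)→(R,X,L)
state=R head=4 tape=XXYX[X]X___   (R,X)→(R,Y,L)
state=R head=3 tape=XXY[X]YX___   (R,X)→(R,Y,L)
state=R head=2 tape=XX[Y]YYX___   (R,Y)→(S,Y,R)
state=S head=3 tape=XXY[Y]YX___   (S,Y)→(Q,_,R)
state=Q head=4 tape=XXY_[Y]X___   (Q,Y)→(Q,Y,R)
state=Q head=5 tape=XXY_Y[X]___   (Q,X)→(Q,X,R)
state=Q head=6 tape=XXY_YX[_]__   (Q,_)→(R,X,L)
state=R head=5 tape=XXY_Y[X]X__   (R,X)→(R,Y,L)
state=R head=4 tape=XXY_[Y]YX__   (R,Y)→(S,Y,R)
state=S head=5 tape=XXY_Y[Y]X__   (S,Y)→(Q,_,R)
state=Q head=6 tape=XXY_Y_[X]__   (Q,X)→(Q,X,R)
state=Q head=7 tape=XXY_Y_X[_]_   (Q,_)→(R,X,L)
state=R head=6 tape=XXY_Y_[X]X_   (R,X)→(R,Y,L)
state=R head=5 tape=XXY_Y[_]YX_   (R,_)→(R,Y,R)
state=R head=6 tape=XXY_YY[Y]X_   (R,Y)→(S,Y,R)
state=S head=7 tape=XXY_YYY[X]_   (S,X)→(S,_,R)
state=S head=8 tape=XXY_YYY_[_]   (S,_)→(H,_,L)
state=H head=7 tape=XXY_YYY[_]_
The non-blank tape span at halt is XXY_YYY.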